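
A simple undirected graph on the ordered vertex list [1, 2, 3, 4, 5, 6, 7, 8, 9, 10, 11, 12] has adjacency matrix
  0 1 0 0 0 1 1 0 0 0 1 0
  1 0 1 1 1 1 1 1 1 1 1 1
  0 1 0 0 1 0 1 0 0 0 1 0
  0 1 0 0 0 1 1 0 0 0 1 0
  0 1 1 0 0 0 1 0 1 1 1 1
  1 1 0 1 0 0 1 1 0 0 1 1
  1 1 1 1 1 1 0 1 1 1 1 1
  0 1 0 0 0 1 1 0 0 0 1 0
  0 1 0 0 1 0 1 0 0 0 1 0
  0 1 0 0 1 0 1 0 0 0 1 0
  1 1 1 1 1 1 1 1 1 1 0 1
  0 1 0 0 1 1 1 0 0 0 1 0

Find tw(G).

4

A width-4 tree decomposition is:
Bags: B1 = {2, 5, 7, 11, 12}  B2 = {2, 6, 7, 11, 12}  B3 = {2, 3, 5, 7, 11}  B4 = {2, 5, 7, 10, 11}  B5 = {2, 4, 6, 7, 11}  B6 = {2, 6, 7, 8, 11}  B7 = {2, 5, 7, 9, 11}  B8 = {1, 2, 6, 7, 11}
Tree: B1–B2, B1–B3, B1–B4, B2–B5, B2–B6, B3–B7, B6–B8
The largest bag has 5 vertices, giving width 4; this decomposition certifies tw(G) ≤ 4. For the lower bound, the 5 vertices {1, 2, 6, 7, 11} are pairwise adjacent, and any tree decomposition puts a clique entirely inside one bag — forcing width ≥ 4. The upper and lower bounds meet at 4, so that is the treewidth.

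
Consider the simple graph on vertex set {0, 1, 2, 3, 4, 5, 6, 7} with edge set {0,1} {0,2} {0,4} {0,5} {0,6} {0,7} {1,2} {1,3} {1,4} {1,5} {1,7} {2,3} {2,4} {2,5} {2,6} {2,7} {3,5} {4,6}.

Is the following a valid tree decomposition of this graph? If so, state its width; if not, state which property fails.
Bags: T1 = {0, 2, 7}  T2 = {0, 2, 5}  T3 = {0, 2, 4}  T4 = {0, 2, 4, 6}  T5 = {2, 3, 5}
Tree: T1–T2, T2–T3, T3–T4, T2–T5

A tree decomposition must satisfy three properties: every vertex lies in some bag; for every edge, both endpoints lie together in some bag; and for every vertex, the bags containing it form a connected subtree. Here vertex 1 appears in no bag, so the decomposition is invalid.

No — vertex 1 appears in no bag.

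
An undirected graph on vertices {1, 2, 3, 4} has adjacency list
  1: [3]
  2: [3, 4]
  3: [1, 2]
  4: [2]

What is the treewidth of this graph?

1

A width-1 tree decomposition is:
Bags: B1 = {2, 4}  B2 = {2, 3}  B3 = {1, 3}
Tree: B1–B2, B2–B3
Each bag holds 2 vertices, so the decomposition has width 1, which upper-bounds the treewidth. G has an edge, so its treewidth is at least 1. The upper and lower bounds meet at 1, so that is the treewidth.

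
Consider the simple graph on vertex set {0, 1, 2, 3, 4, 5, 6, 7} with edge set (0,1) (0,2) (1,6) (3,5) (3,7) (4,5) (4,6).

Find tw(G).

1

A width-1 tree decomposition is:
Bags: B1 = {3, 7}  B2 = {3, 5}  B3 = {4, 5}  B4 = {4, 6}  B5 = {1, 6}  B6 = {0, 1}  B7 = {0, 2}
Tree: B1–B2, B2–B3, B3–B4, B4–B5, B5–B6, B6–B7
The largest bag has 2 vertices, giving width 1; this decomposition certifies tw(G) ≤ 1. G has an edge, so its treewidth is at least 1. The upper and lower bounds meet at 1, so that is the treewidth.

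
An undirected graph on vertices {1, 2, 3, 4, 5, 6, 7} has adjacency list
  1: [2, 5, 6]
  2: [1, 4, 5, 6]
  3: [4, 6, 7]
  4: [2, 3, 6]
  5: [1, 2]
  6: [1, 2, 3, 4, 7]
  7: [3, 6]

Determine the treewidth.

A width-2 tree decomposition is:
Bags: B1 = {2, 4, 6}  B2 = {1, 2, 6}  B3 = {3, 4, 6}  B4 = {3, 6, 7}  B5 = {1, 2, 5}
Tree: B1–B2, B1–B3, B3–B4, B2–B5
Each bag holds 3 vertices, so the decomposition has width 2, which upper-bounds the treewidth. On the other hand G contains the 3-clique {1, 2, 5}. A clique must lie in a single bag of any decomposition, so no decomposition can have width below 2. Hence tw(G) = 2 exactly.

2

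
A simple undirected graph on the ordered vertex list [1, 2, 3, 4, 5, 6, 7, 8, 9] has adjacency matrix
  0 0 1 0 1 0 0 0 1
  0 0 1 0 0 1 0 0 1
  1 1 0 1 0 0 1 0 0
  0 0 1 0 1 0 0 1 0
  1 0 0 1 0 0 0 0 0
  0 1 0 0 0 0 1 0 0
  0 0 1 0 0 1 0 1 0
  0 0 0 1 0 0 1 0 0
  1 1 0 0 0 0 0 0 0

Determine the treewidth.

3

A width-3 tree decomposition is:
Bags: B1 = {2, 6, 7, 8}  B2 = {2, 3, 7, 8}  B3 = {2, 3, 4, 8}  B4 = {2, 3, 4, 9}  B5 = {1, 3, 4, 9}  B6 = {1, 4, 5, 9}
Tree: B1–B2, B2–B3, B3–B4, B4–B5, B5–B6
Each bag holds 4 vertices, so the decomposition has width 3, which upper-bounds the treewidth. For the lower bound: the 4 vertex sets {6,7,8}, {2}, {3}, {1,4,5,9} are disjoint, each induces a connected subgraph, and every pair is joined by at least one edge of G. Contracting each set to a single vertex therefore yields K_{4} as a minor, and since treewidth is minor-monotone, tw(G) ≥ tw(K_{4}) = 3. Combining the bounds, tw(G) = 3.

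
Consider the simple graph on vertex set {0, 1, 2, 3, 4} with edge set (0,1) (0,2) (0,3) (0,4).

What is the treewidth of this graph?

A width-1 tree decomposition is:
Bags: B1 = {0, 4}  B2 = {0, 3}  B3 = {0, 1}  B4 = {0, 2}
Tree: B1–B2, B2–B3, B1–B4
Every bag has size at most 2, so the width is 2 − 1 = 1 and tw(G) ≤ 1. Since G has at least one edge (e.g. 4–0), it is not an edgeless graph, so tw(G) ≥ 1. Therefore the treewidth is 1.

1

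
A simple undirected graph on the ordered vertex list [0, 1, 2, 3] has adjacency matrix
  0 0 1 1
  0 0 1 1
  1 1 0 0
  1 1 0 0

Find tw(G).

A width-2 tree decomposition is:
Bags: B1 = {0, 1, 3}  B2 = {0, 1, 2}
Tree: B1–B2
Every bag has size at most 3, so the width is 3 − 1 = 2 and tw(G) ≤ 2. For the lower bound, G contains the cycle 0–3–1–2–0, so G is not a forest; only forests have treewidth ≤ 1, hence tw(G) ≥ 2. Therefore the treewidth is 2.

2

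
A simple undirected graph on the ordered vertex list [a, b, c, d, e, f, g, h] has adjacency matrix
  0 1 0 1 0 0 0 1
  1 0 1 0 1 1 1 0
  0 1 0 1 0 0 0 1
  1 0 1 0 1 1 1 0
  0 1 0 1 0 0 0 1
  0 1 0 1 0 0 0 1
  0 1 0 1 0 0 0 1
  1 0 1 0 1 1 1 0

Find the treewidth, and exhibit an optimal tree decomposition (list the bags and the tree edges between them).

Treewidth 3.
One optimal decomposition is:
Bags: B1 = {b, d, g, h}  B2 = {b, c, d, h}  B3 = {b, d, f, h}  B4 = {b, d, e, h}  B5 = {a, b, d, h}
Tree: B1–B2, B2–B3, B3–B4, B4–B5

Every bag has size at most 4, so the width is 4 − 1 = 3 and tw(G) ≤ 3. For the lower bound: the 4 vertex sets {d,g}, {b,c}, {h}, {f} are disjoint, each induces a connected subgraph, and every pair is joined by at least one edge of G. Contracting each set to a single vertex therefore yields K_{4} as a minor, and since treewidth is minor-monotone, tw(G) ≥ tw(K_{4}) = 3. The upper and lower bounds meet at 3, so that is the treewidth.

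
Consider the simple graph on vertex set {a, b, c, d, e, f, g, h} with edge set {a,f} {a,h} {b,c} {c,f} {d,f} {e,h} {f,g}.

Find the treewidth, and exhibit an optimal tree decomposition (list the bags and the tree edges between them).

Treewidth 1.
One such decomposition:
Bags: B1 = {c, f}  B2 = {a, f}  B3 = {f, g}  B4 = {b, c}  B5 = {a, h}  B6 = {e, h}  B7 = {d, f}
Tree: B1–B2, B2–B3, B1–B4, B2–B5, B5–B6, B1–B7

Every bag has size at most 2, so the width is 2 − 1 = 1 and tw(G) ≤ 1. Since G has at least one edge (e.g. c–f), it is not an edgeless graph, so tw(G) ≥ 1. Combining the bounds, tw(G) = 1.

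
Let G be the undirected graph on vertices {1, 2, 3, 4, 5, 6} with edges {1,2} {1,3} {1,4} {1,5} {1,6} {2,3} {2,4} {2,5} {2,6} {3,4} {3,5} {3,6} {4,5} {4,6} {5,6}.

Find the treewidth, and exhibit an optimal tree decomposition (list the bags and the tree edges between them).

A single bag containing all 6 vertices is trivially a valid decomposition of width 5. On the other hand G contains the 6-clique {1, 2, 3, 4, 5, 6}. A clique must lie in a single bag of any decomposition, so no decomposition can have width below 5. Hence tw(G) = 5 exactly.

Treewidth 5.
Bags: B1 = {1, 2, 3, 4, 5, 6}
Tree: (single bag)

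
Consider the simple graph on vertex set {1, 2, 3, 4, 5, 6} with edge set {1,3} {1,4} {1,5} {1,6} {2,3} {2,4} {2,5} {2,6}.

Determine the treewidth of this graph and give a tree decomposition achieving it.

Each bag holds 3 vertices, so the decomposition has width 2, which upper-bounds the treewidth. Since 4–1–6–2–4 is a cycle in G, G is not acyclic. Forests are exactly the graphs of treewidth ≤ 1, so tw(G) ≥ 2. Combining the bounds, tw(G) = 2.

Treewidth 2.
One such decomposition:
Bags: B1 = {1, 2, 4}  B2 = {1, 2, 6}  B3 = {1, 2, 3}  B4 = {1, 2, 5}
Tree: B1–B2, B2–B3, B3–B4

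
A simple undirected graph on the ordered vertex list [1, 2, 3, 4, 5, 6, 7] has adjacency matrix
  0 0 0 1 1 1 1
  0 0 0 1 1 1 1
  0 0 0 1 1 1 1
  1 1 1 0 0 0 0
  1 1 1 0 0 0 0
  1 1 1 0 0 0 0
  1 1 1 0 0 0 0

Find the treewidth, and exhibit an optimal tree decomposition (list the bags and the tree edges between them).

Treewidth 3.
Bags: B1 = {1, 2, 3, 5}  B2 = {1, 2, 3, 7}  B3 = {1, 2, 3, 4}  B4 = {1, 2, 3, 6}
Tree: B1–B2, B2–B3, B3–B4

Each bag holds 4 vertices, so the decomposition has width 3, which upper-bounds the treewidth. For the lower bound: the 4 vertex sets {3,5}, {2,7}, {1}, {4} are disjoint, each induces a connected subgraph, and every pair is joined by at least one edge of G. Contracting each set to a single vertex therefore yields K_{4} as a minor, and since treewidth is minor-monotone, tw(G) ≥ tw(K_{4}) = 3. The upper and lower bounds meet at 3, so that is the treewidth.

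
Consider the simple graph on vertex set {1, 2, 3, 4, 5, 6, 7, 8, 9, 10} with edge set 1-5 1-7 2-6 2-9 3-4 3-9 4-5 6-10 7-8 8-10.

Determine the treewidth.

A width-2 tree decomposition is:
Bags: B1 = {1, 5, 7}  B2 = {4, 5, 7}  B3 = {3, 4, 7}  B4 = {3, 7, 9}  B5 = {2, 7, 9}  B6 = {2, 6, 7}  B7 = {6, 7, 10}  B8 = {7, 8, 10}
Tree: B1–B2, B2–B3, B3–B4, B4–B5, B5–B6, B6–B7, B7–B8
The largest bag has 3 vertices, giving width 2; this decomposition certifies tw(G) ≤ 2. For the lower bound, G contains the cycle 7–1–5–4–3–9–2–6–10–8–7, so G is not a forest; only forests have treewidth ≤ 1, hence tw(G) ≥ 2. The upper and lower bounds meet at 2, so that is the treewidth.

2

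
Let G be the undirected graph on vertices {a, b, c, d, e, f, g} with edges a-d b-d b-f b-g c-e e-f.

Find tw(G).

A width-1 tree decomposition is:
Bags: B1 = {b, f}  B2 = {e, f}  B3 = {b, d}  B4 = {a, d}  B5 = {c, e}  B6 = {b, g}
Tree: B1–B2, B1–B3, B3–B4, B2–B5, B3–B6
Every bag has size at most 2, so the width is 2 − 1 = 1 and tw(G) ≤ 1. G has an edge, so its treewidth is at least 1. The upper and lower bounds meet at 1, so that is the treewidth.

1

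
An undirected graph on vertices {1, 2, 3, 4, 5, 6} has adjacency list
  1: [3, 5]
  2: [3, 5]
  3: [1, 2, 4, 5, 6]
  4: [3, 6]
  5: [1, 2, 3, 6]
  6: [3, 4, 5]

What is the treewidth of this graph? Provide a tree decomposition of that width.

Treewidth 2.
One optimal decomposition is:
Bags: B1 = {3, 5, 6}  B2 = {3, 4, 6}  B3 = {2, 3, 5}  B4 = {1, 3, 5}
Tree: B1–B2, B1–B3, B1–B4

Each bag holds 3 vertices, so the decomposition has width 2, which upper-bounds the treewidth. Conversely, {3, 4, 6} is a clique of size 3, and the vertices of any clique must share a bag in every tree decomposition; so some bag has ≥ 3 vertices and tw(G) ≥ 2. The upper and lower bounds meet at 2, so that is the treewidth.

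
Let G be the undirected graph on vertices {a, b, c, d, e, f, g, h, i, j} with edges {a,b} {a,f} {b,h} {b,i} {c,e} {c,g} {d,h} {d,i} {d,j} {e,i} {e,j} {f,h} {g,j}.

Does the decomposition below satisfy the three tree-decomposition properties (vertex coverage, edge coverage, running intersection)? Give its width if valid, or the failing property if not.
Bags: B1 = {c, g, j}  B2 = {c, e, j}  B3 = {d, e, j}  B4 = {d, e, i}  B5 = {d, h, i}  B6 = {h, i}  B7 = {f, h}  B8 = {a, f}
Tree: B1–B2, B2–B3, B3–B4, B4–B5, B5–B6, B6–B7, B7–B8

No — vertex b appears in no bag.

A tree decomposition must satisfy three properties: every vertex lies in some bag; for every edge, both endpoints lie together in some bag; and for every vertex, the bags containing it form a connected subtree. Here vertex b appears in no bag, so the decomposition is invalid.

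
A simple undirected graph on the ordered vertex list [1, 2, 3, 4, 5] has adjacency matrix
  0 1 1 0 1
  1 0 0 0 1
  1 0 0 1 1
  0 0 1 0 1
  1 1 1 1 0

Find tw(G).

2

A width-2 tree decomposition is:
Bags: B1 = {1, 2, 5}  B2 = {1, 3, 5}  B3 = {3, 4, 5}
Tree: B1–B2, B2–B3
Each bag holds 3 vertices, so the decomposition has width 2, which upper-bounds the treewidth. On the other hand G contains the 3-clique {1, 2, 5}. A clique must lie in a single bag of any decomposition, so no decomposition can have width below 2. The upper and lower bounds meet at 2, so that is the treewidth.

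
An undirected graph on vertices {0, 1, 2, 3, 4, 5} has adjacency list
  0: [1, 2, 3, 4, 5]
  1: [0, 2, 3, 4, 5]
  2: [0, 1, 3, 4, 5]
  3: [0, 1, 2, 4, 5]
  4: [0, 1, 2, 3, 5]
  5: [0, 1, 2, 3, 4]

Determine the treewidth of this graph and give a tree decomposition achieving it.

With just one bag of size 6, the width is 6 − 1 = 5, so tw(G) ≤ 5. For the lower bound, the 6 vertices {0, 1, 2, 3, 4, 5} are pairwise adjacent, and any tree decomposition puts a clique entirely inside one bag — forcing width ≥ 5. Therefore the treewidth is 5.

Treewidth 5.
One optimal decomposition is:
Bags: B1 = {0, 1, 2, 3, 4, 5}
Tree: (single bag)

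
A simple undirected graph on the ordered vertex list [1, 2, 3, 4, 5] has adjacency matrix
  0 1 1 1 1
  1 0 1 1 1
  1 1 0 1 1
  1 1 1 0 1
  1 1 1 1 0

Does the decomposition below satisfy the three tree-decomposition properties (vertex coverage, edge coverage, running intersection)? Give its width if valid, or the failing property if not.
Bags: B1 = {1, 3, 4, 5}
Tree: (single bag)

No — vertex 2 appears in no bag.

A tree decomposition must satisfy three properties: every vertex lies in some bag; for every edge, both endpoints lie together in some bag; and for every vertex, the bags containing it form a connected subtree. Here vertex 2 appears in no bag, so the decomposition is invalid.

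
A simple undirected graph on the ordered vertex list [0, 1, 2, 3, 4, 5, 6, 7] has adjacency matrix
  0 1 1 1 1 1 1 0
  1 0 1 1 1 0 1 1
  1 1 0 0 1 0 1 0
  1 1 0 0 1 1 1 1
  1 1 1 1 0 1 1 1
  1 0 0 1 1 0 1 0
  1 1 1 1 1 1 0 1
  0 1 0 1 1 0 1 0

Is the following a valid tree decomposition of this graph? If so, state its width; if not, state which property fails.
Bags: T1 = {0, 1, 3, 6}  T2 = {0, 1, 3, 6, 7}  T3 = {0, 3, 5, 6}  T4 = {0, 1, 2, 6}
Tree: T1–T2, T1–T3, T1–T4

A tree decomposition must satisfy three properties: every vertex lies in some bag; for every edge, both endpoints lie together in some bag; and for every vertex, the bags containing it form a connected subtree. Here vertex 4 appears in no bag, so the decomposition is invalid.

No — vertex 4 appears in no bag.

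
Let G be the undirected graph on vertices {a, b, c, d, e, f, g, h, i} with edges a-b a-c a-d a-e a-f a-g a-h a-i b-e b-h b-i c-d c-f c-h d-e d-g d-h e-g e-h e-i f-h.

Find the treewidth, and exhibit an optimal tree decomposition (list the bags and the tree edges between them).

Each bag holds 4 vertices, so the decomposition has width 3, which upper-bounds the treewidth. On the other hand G contains the 4-clique {a, d, e, g}. A clique must lie in a single bag of any decomposition, so no decomposition can have width below 3. Combining the bounds, tw(G) = 3.

Treewidth 3.
One optimal decomposition is:
Bags: B1 = {a, c, f, h}  B2 = {a, c, d, h}  B3 = {a, d, e, h}  B4 = {a, d, e, g}  B5 = {a, b, e, h}  B6 = {a, b, e, i}
Tree: B1–B2, B2–B3, B3–B4, B3–B5, B5–B6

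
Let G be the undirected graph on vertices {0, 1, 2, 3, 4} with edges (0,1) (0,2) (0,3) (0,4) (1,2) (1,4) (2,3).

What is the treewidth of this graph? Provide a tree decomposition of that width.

Treewidth 2.
Bags: B1 = {0, 1, 2}  B2 = {0, 1, 4}  B3 = {0, 2, 3}
Tree: B1–B2, B1–B3

The largest bag has 3 vertices, giving width 2; this decomposition certifies tw(G) ≤ 2. On the other hand G contains the 3-clique {0, 1, 2}. A clique must lie in a single bag of any decomposition, so no decomposition can have width below 2. Therefore the treewidth is 2.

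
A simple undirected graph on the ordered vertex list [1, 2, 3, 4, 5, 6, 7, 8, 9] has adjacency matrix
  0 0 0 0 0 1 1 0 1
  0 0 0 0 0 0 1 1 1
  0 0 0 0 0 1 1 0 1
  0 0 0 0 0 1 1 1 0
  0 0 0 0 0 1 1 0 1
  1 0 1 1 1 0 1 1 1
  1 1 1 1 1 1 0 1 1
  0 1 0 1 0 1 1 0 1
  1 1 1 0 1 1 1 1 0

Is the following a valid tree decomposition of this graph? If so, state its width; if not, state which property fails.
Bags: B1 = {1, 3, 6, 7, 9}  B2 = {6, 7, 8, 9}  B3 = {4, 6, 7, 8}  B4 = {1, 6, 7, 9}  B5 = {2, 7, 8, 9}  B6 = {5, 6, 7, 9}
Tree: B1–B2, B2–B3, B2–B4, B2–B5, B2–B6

No — bags containing vertex 1 are not connected in the tree.

A tree decomposition must satisfy three properties: every vertex lies in some bag; for every edge, both endpoints lie together in some bag; and for every vertex, the bags containing it form a connected subtree. Here bags containing vertex 1 are not connected in the tree, so the decomposition is invalid.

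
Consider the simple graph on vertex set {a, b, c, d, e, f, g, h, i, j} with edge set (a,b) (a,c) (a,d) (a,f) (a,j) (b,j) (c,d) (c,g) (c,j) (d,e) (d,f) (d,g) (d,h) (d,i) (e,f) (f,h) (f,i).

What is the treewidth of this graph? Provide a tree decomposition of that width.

Treewidth 2.
One such decomposition:
Bags: B1 = {a, c, d}  B2 = {a, c, j}  B3 = {c, d, g}  B4 = {a, d, f}  B5 = {d, f, i}  B6 = {d, e, f}  B7 = {d, f, h}  B8 = {a, b, j}
Tree: B1–B2, B1–B3, B1–B4, B4–B5, B4–B6, B5–B7, B2–B8

Each bag holds 3 vertices, so the decomposition has width 2, which upper-bounds the treewidth. Conversely, {c, d, g} is a clique of size 3, and the vertices of any clique must share a bag in every tree decomposition; so some bag has ≥ 3 vertices and tw(G) ≥ 2. Therefore the treewidth is 2.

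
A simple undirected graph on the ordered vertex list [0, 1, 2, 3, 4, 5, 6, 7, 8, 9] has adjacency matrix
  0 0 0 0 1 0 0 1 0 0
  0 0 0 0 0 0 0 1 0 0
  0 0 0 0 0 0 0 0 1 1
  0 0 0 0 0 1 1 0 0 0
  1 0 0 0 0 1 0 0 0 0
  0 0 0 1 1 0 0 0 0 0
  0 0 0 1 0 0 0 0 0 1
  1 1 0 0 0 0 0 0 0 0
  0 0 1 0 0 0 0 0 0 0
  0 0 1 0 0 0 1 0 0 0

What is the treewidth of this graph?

A width-1 tree decomposition is:
Bags: B1 = {2, 8}  B2 = {2, 9}  B3 = {6, 9}  B4 = {3, 6}  B5 = {3, 5}  B6 = {4, 5}  B7 = {0, 4}  B8 = {0, 7}  B9 = {1, 7}
Tree: B1–B2, B2–B3, B3–B4, B4–B5, B5–B6, B6–B7, B7–B8, B8–B9
Each bag holds 2 vertices, so the decomposition has width 1, which upper-bounds the treewidth. G has an edge, so its treewidth is at least 1. The upper and lower bounds meet at 1, so that is the treewidth.

1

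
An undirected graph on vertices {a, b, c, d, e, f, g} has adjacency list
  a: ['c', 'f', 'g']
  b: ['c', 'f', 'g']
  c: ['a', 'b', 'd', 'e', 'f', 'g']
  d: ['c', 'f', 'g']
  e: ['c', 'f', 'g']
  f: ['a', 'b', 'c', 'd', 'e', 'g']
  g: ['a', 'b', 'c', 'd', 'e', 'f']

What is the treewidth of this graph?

3

A width-3 tree decomposition is:
Bags: B1 = {b, c, f, g}  B2 = {c, e, f, g}  B3 = {c, d, f, g}  B4 = {a, c, f, g}
Tree: B1–B2, B2–B3, B3–B4
Every bag has size at most 4, so the width is 4 − 1 = 3 and tw(G) ≤ 3. Conversely, {c, d, f, g} is a clique of size 4, and the vertices of any clique must share a bag in every tree decomposition; so some bag has ≥ 4 vertices and tw(G) ≥ 3. Therefore the treewidth is 3.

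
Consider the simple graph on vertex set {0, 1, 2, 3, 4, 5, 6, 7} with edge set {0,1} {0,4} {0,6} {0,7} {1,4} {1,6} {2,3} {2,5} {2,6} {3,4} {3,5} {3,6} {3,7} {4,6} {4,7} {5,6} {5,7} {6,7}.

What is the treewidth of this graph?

3

A width-3 tree decomposition is:
Bags: B1 = {0, 4, 6, 7}  B2 = {3, 4, 6, 7}  B3 = {0, 1, 4, 6}  B4 = {3, 5, 6, 7}  B5 = {2, 3, 5, 6}
Tree: B1–B2, B1–B3, B2–B4, B4–B5
The largest bag has 4 vertices, giving width 3; this decomposition certifies tw(G) ≤ 3. For the lower bound, the 4 vertices {0, 1, 4, 6} are pairwise adjacent, and any tree decomposition puts a clique entirely inside one bag — forcing width ≥ 3. Combining the bounds, tw(G) = 3.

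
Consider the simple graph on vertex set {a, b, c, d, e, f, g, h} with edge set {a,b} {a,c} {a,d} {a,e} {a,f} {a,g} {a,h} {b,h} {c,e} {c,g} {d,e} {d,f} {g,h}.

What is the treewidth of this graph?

A width-2 tree decomposition is:
Bags: B1 = {a, c, e}  B2 = {a, c, g}  B3 = {a, g, h}  B4 = {a, b, h}  B5 = {a, d, e}  B6 = {a, d, f}
Tree: B1–B2, B2–B3, B3–B4, B1–B5, B5–B6
Each bag holds 3 vertices, so the decomposition has width 2, which upper-bounds the treewidth. Conversely, {a, d, e} is a clique of size 3, and the vertices of any clique must share a bag in every tree decomposition; so some bag has ≥ 3 vertices and tw(G) ≥ 2. Therefore the treewidth is 2.

2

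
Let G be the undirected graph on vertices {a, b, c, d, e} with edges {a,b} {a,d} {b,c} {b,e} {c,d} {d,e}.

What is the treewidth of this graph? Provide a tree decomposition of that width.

Treewidth 2.
One optimal decomposition is:
Bags: B1 = {b, c, d}  B2 = {b, d, e}  B3 = {a, b, d}
Tree: B1–B2, B2–B3

Every bag has size at most 3, so the width is 3 − 1 = 2 and tw(G) ≤ 2. The edges c–b–e–d–c form a cycle, so G is not a tree and its treewidth is at least 2. The upper and lower bounds meet at 2, so that is the treewidth.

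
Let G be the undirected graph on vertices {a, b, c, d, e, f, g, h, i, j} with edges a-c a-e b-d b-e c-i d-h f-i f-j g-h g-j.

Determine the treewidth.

A width-2 tree decomposition is:
Bags: B1 = {a, b, e}  B2 = {a, b, d}  B3 = {a, d, h}  B4 = {a, g, h}  B5 = {a, g, j}  B6 = {a, f, j}  B7 = {a, f, i}  B8 = {a, c, i}
Tree: B1–B2, B2–B3, B3–B4, B4–B5, B5–B6, B6–B7, B7–B8
Every bag has size at most 3, so the width is 3 − 1 = 2 and tw(G) ≤ 2. Since a–e–b–d–h–g–j–f–i–c–a is a cycle in G, G is not acyclic. Forests are exactly the graphs of treewidth ≤ 1, so tw(G) ≥ 2. Combining the bounds, tw(G) = 2.

2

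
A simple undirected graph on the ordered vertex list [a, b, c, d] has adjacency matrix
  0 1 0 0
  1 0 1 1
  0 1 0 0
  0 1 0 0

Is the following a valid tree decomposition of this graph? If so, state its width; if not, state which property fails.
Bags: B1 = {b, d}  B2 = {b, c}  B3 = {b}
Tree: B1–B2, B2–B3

A tree decomposition must satisfy three properties: every vertex lies in some bag; for every edge, both endpoints lie together in some bag; and for every vertex, the bags containing it form a connected subtree. Here vertex a appears in no bag, so the decomposition is invalid.

No — vertex a appears in no bag.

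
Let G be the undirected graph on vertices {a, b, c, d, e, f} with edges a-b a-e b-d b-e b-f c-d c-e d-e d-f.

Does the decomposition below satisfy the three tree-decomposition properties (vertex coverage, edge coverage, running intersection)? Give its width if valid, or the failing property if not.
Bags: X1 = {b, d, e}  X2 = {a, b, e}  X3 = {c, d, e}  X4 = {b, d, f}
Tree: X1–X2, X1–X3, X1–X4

Vertex coverage: the bags together contain {a, b, c, d, e, f}, the full vertex set. Edge coverage: each edge of G has both endpoints in at least one bag. Running intersection: for every vertex, the bags containing it form a connected subtree. All three properties hold, so this is a valid tree decomposition of width max|bag| − 1 = 2, and hence tw(G) ≤ 2.

Yes; width 2.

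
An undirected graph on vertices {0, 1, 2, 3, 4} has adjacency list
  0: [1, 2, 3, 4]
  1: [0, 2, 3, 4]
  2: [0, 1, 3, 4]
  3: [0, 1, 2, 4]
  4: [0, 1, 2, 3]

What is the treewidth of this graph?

A width-4 tree decomposition is:
Bags: B1 = {0, 1, 2, 3, 4}
Tree: (single bag)
A single bag containing all 5 vertices is trivially a valid decomposition of width 4. Conversely, {0, 1, 2, 3, 4} is a clique of size 5, and the vertices of any clique must share a bag in every tree decomposition; so some bag has ≥ 5 vertices and tw(G) ≥ 4. Combining the bounds, tw(G) = 4.

4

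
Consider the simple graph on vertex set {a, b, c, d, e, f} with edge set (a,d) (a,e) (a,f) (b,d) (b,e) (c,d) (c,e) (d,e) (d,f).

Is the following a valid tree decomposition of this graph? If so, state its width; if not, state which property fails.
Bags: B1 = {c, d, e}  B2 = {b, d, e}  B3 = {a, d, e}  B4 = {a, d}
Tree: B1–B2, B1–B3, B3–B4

A tree decomposition must satisfy three properties: every vertex lies in some bag; for every edge, both endpoints lie together in some bag; and for every vertex, the bags containing it form a connected subtree. Here vertex f appears in no bag, so the decomposition is invalid.

No — vertex f appears in no bag.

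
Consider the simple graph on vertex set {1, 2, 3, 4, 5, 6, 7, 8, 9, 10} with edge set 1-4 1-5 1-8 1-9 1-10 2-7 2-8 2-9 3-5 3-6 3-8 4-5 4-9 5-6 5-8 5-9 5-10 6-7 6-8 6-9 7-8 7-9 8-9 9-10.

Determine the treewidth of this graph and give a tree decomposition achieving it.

Treewidth 3.
One such decomposition:
Bags: B1 = {6, 7, 8, 9}  B2 = {5, 6, 8, 9}  B3 = {1, 5, 8, 9}  B4 = {2, 7, 8, 9}  B5 = {1, 4, 5, 9}  B6 = {3, 5, 6, 8}  B7 = {1, 5, 9, 10}
Tree: B1–B2, B2–B3, B1–B4, B3–B5, B2–B6, B5–B7

The largest bag has 4 vertices, giving width 3; this decomposition certifies tw(G) ≤ 3. On the other hand G contains the 4-clique {2, 7, 8, 9}. A clique must lie in a single bag of any decomposition, so no decomposition can have width below 3. The upper and lower bounds meet at 3, so that is the treewidth.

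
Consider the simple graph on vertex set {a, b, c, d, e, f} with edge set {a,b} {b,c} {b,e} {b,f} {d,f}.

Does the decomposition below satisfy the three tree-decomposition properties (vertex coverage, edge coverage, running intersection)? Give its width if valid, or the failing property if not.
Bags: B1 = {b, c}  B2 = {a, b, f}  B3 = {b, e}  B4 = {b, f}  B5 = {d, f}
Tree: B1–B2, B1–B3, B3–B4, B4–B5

A tree decomposition must satisfy three properties: every vertex lies in some bag; for every edge, both endpoints lie together in some bag; and for every vertex, the bags containing it form a connected subtree. Here bags containing vertex f are not connected in the tree, so the decomposition is invalid.

No — bags containing vertex f are not connected in the tree.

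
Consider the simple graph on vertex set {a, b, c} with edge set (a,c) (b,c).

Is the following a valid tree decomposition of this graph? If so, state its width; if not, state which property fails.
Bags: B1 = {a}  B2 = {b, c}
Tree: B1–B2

A tree decomposition must satisfy three properties: every vertex lies in some bag; for every edge, both endpoints lie together in some bag; and for every vertex, the bags containing it form a connected subtree. Here edge (c,a) lies in no bag, so the decomposition is invalid.

No — edge (c,a) lies in no bag.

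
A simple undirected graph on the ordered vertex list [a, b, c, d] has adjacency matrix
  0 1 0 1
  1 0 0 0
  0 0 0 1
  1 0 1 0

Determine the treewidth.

A width-1 tree decomposition is:
Bags: B1 = {c, d}  B2 = {a, d}  B3 = {a, b}
Tree: B1–B2, B2–B3
Every bag has size at most 2, so the width is 2 − 1 = 1 and tw(G) ≤ 1. Since G has at least one edge (e.g. c–d), it is not an edgeless graph, so tw(G) ≥ 1. The upper and lower bounds meet at 1, so that is the treewidth.

1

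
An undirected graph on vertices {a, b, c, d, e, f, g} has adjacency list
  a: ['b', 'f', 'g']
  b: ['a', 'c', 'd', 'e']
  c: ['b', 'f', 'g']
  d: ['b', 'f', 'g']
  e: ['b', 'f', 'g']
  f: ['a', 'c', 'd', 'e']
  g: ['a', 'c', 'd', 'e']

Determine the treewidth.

3

A width-3 tree decomposition is:
Bags: B1 = {b, e, f, g}  B2 = {b, c, f, g}  B3 = {a, b, f, g}  B4 = {b, d, f, g}
Tree: B1–B2, B2–B3, B3–B4
Every bag has size at most 4, so the width is 4 − 1 = 3 and tw(G) ≤ 3. For the lower bound: the 4 vertex sets {e,f}, {b,c}, {g}, {a} are disjoint, each induces a connected subgraph, and every pair is joined by at least one edge of G. Contracting each set to a single vertex therefore yields K_{4} as a minor, and since treewidth is minor-monotone, tw(G) ≥ tw(K_{4}) = 3. Hence tw(G) = 3 exactly.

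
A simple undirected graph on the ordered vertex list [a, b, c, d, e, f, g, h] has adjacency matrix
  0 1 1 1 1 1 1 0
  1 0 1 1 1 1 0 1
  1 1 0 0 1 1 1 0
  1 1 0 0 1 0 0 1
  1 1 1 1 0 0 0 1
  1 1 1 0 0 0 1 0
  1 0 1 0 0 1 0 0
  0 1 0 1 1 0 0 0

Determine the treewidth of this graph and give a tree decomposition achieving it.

Every bag has size at most 4, so the width is 4 − 1 = 3 and tw(G) ≤ 3. For the lower bound, the 4 vertices {a, c, f, g} are pairwise adjacent, and any tree decomposition puts a clique entirely inside one bag — forcing width ≥ 3. The upper and lower bounds meet at 3, so that is the treewidth.

Treewidth 3.
Bags: B1 = {a, b, d, e}  B2 = {b, d, e, h}  B3 = {a, b, c, e}  B4 = {a, b, c, f}  B5 = {a, c, f, g}
Tree: B1–B2, B1–B3, B3–B4, B4–B5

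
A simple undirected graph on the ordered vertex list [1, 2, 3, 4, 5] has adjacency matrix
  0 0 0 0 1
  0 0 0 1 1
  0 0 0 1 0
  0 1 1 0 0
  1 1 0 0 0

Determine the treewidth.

1

A width-1 tree decomposition is:
Bags: B1 = {1, 5}  B2 = {2, 5}  B3 = {2, 4}  B4 = {3, 4}
Tree: B1–B2, B2–B3, B3–B4
Each bag holds 2 vertices, so the decomposition has width 1, which upper-bounds the treewidth. Any graph with an edge has treewidth ≥ 1, and G has the edge 1–5. Hence tw(G) = 1 exactly.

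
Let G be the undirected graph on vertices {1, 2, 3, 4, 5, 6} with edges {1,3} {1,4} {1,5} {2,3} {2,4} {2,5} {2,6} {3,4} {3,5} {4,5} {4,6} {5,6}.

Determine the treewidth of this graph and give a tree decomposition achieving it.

Each bag holds 4 vertices, so the decomposition has width 3, which upper-bounds the treewidth. For the lower bound, the 4 vertices {1, 3, 4, 5} are pairwise adjacent, and any tree decomposition puts a clique entirely inside one bag — forcing width ≥ 3. Therefore the treewidth is 3.

Treewidth 3.
Bags: B1 = {2, 3, 4, 5}  B2 = {1, 3, 4, 5}  B3 = {2, 4, 5, 6}
Tree: B1–B2, B1–B3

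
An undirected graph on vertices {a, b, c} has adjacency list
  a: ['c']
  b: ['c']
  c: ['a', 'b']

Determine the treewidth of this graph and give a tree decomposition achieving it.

Treewidth 1.
One optimal decomposition is:
Bags: B1 = {b, c}  B2 = {a, c}
Tree: B1–B2

Every bag has size at most 2, so the width is 2 − 1 = 1 and tw(G) ≤ 1. G has an edge, so its treewidth is at least 1. Therefore the treewidth is 1.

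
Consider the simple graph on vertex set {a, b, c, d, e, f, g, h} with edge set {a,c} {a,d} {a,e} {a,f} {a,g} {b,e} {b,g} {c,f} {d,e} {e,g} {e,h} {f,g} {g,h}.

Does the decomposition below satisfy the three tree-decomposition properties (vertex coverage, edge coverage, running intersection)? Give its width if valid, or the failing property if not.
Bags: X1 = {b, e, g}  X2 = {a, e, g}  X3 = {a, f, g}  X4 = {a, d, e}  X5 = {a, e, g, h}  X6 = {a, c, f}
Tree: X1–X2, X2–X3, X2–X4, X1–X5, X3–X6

A tree decomposition must satisfy three properties: every vertex lies in some bag; for every edge, both endpoints lie together in some bag; and for every vertex, the bags containing it form a connected subtree. Here bags containing vertex a are not connected in the tree, so the decomposition is invalid.

No — bags containing vertex a are not connected in the tree.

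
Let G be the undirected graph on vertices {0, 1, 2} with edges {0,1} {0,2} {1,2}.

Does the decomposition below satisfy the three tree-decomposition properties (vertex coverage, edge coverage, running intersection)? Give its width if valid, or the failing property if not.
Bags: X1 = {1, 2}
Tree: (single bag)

No — vertex 0 appears in no bag.

A tree decomposition must satisfy three properties: every vertex lies in some bag; for every edge, both endpoints lie together in some bag; and for every vertex, the bags containing it form a connected subtree. Here vertex 0 appears in no bag, so the decomposition is invalid.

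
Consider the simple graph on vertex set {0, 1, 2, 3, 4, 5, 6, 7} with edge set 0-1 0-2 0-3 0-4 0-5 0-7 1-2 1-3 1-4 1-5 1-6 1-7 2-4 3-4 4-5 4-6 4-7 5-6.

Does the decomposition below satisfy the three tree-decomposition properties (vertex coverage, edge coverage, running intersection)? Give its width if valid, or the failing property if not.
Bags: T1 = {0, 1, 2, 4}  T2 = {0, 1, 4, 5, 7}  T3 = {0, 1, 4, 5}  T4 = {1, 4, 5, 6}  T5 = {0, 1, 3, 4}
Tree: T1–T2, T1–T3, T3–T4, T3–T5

No — bags containing vertex 5 are not connected in the tree.

A tree decomposition must satisfy three properties: every vertex lies in some bag; for every edge, both endpoints lie together in some bag; and for every vertex, the bags containing it form a connected subtree. Here bags containing vertex 5 are not connected in the tree, so the decomposition is invalid.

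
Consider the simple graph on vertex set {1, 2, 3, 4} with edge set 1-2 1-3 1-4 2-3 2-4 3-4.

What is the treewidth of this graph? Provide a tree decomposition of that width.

A single bag containing all 4 vertices is trivially a valid decomposition of width 3. Conversely, {1, 2, 3, 4} is a clique of size 4, and the vertices of any clique must share a bag in every tree decomposition; so some bag has ≥ 4 vertices and tw(G) ≥ 3. Hence tw(G) = 3 exactly.

Treewidth 3.
One such decomposition:
Bags: B1 = {1, 2, 3, 4}
Tree: (single bag)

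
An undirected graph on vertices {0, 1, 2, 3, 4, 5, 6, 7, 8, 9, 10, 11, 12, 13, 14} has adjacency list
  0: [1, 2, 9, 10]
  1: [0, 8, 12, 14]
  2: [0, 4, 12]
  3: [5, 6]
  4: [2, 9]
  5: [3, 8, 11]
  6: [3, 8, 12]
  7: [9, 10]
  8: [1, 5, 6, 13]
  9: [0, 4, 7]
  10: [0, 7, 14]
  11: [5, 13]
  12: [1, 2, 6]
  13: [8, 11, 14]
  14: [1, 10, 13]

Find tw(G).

A width-3 tree decomposition is:
Bags: B1 = {3, 5, 11, 13}  B2 = {3, 5, 8, 13}  B3 = {3, 6, 8, 13}  B4 = {6, 8, 13, 14}  B5 = {1, 6, 8, 14}  B6 = {1, 6, 12, 14}  B7 = {1, 10, 12, 14}  B8 = {0, 1, 10, 12}  B9 = {0, 2, 10, 12}  B10 = {0, 2, 7, 10}  B11 = {0, 2, 7, 9}  B12 = {2, 4, 7, 9}
Tree: B1–B2, B2–B3, B3–B4, B4–B5, B5–B6, B6–B7, B7–B8, B8–B9, B9–B10, B10–B11, B11–B12
Every bag has size at most 4, so the width is 4 − 1 = 3 and tw(G) ≤ 3. For the lower bound: the 4 vertex sets {3,5,11}, {13}, {8}, {1,6,12,14} are disjoint, each induces a connected subgraph, and every pair is joined by at least one edge of G. Contracting each set to a single vertex therefore yields K_{4} as a minor, and since treewidth is minor-monotone, tw(G) ≥ tw(K_{4}) = 3. The upper and lower bounds meet at 3, so that is the treewidth.

3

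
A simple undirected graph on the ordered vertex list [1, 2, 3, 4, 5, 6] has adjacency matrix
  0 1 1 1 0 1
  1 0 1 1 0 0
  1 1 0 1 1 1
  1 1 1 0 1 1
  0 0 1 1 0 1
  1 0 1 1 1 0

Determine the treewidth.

A width-3 tree decomposition is:
Bags: B1 = {1, 3, 4, 6}  B2 = {1, 2, 3, 4}  B3 = {3, 4, 5, 6}
Tree: B1–B2, B1–B3
The largest bag has 4 vertices, giving width 3; this decomposition certifies tw(G) ≤ 3. Conversely, {1, 2, 3, 4} is a clique of size 4, and the vertices of any clique must share a bag in every tree decomposition; so some bag has ≥ 4 vertices and tw(G) ≥ 3. The upper and lower bounds meet at 3, so that is the treewidth.

3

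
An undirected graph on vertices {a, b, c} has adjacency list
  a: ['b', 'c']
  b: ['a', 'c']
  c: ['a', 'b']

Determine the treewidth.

2

A width-2 tree decomposition is:
Bags: B1 = {a, b, c}
Tree: (single bag)
A single bag containing all 3 vertices is trivially a valid decomposition of width 2. For the lower bound, the 3 vertices {a, b, c} are pairwise adjacent, and any tree decomposition puts a clique entirely inside one bag — forcing width ≥ 2. Hence tw(G) = 2 exactly.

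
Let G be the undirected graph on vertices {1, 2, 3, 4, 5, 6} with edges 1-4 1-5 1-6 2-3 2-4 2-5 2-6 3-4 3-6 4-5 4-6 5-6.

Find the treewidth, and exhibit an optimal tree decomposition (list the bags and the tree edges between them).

Every bag has size at most 4, so the width is 4 − 1 = 3 and tw(G) ≤ 3. Conversely, {1, 4, 5, 6} is a clique of size 4, and the vertices of any clique must share a bag in every tree decomposition; so some bag has ≥ 4 vertices and tw(G) ≥ 3. Combining the bounds, tw(G) = 3.

Treewidth 3.
One optimal decomposition is:
Bags: B1 = {1, 4, 5, 6}  B2 = {2, 4, 5, 6}  B3 = {2, 3, 4, 6}
Tree: B1–B2, B2–B3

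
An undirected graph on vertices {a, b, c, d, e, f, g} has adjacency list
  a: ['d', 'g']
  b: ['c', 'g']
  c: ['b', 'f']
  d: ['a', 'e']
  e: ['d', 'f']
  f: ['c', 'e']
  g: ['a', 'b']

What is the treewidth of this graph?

2

A width-2 tree decomposition is:
Bags: B1 = {b, c, g}  B2 = {a, c, g}  B3 = {a, c, d}  B4 = {c, d, e}  B5 = {c, e, f}
Tree: B1–B2, B2–B3, B3–B4, B4–B5
Every bag has size at most 3, so the width is 3 − 1 = 2 and tw(G) ≤ 2. For the lower bound, G contains the cycle c–b–g–a–d–e–f–c, so G is not a forest; only forests have treewidth ≤ 1, hence tw(G) ≥ 2. The upper and lower bounds meet at 2, so that is the treewidth.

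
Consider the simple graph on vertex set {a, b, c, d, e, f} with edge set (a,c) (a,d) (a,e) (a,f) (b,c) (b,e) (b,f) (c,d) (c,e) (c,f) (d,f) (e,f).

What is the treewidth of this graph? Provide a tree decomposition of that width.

The largest bag has 4 vertices, giving width 3; this decomposition certifies tw(G) ≤ 3. Conversely, {a, c, d, f} is a clique of size 4, and the vertices of any clique must share a bag in every tree decomposition; so some bag has ≥ 4 vertices and tw(G) ≥ 3. Combining the bounds, tw(G) = 3.

Treewidth 3.
One such decomposition:
Bags: B1 = {a, c, e, f}  B2 = {b, c, e, f}  B3 = {a, c, d, f}
Tree: B1–B2, B1–B3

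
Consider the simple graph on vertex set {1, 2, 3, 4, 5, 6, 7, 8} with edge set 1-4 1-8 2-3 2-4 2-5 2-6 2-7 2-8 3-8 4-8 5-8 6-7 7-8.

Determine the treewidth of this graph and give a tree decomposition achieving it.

The largest bag has 3 vertices, giving width 2; this decomposition certifies tw(G) ≤ 2. For the lower bound, the 3 vertices {1, 4, 8} are pairwise adjacent, and any tree decomposition puts a clique entirely inside one bag — forcing width ≥ 2. Hence tw(G) = 2 exactly.

Treewidth 2.
Bags: B1 = {2, 5, 8}  B2 = {2, 4, 8}  B3 = {2, 7, 8}  B4 = {2, 6, 7}  B5 = {1, 4, 8}  B6 = {2, 3, 8}
Tree: B1–B2, B2–B3, B3–B4, B2–B5, B2–B6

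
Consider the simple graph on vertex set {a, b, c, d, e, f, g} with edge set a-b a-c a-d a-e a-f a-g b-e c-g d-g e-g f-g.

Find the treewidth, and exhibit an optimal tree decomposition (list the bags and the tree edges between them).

Treewidth 2.
One such decomposition:
Bags: B1 = {a, b, e}  B2 = {a, e, g}  B3 = {a, d, g}  B4 = {a, f, g}  B5 = {a, c, g}
Tree: B1–B2, B2–B3, B3–B4, B2–B5

The largest bag has 3 vertices, giving width 2; this decomposition certifies tw(G) ≤ 2. On the other hand G contains the 3-clique {a, d, g}. A clique must lie in a single bag of any decomposition, so no decomposition can have width below 2. Therefore the treewidth is 2.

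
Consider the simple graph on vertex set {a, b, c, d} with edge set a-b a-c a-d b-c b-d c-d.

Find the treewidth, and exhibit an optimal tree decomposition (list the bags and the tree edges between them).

With just one bag of size 4, the width is 4 − 1 = 3, so tw(G) ≤ 3. For the lower bound, the 4 vertices {a, b, c, d} are pairwise adjacent, and any tree decomposition puts a clique entirely inside one bag — forcing width ≥ 3. Combining the bounds, tw(G) = 3.

Treewidth 3.
One such decomposition:
Bags: B1 = {a, b, c, d}
Tree: (single bag)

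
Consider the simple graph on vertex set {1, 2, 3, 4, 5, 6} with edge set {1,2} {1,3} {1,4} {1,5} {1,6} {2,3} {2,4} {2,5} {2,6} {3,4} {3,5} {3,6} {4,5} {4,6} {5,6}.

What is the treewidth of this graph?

5

A width-5 tree decomposition is:
Bags: B1 = {1, 2, 3, 4, 5, 6}
Tree: (single bag)
A single bag containing all 6 vertices is trivially a valid decomposition of width 5. For the lower bound, the 6 vertices {1, 2, 3, 4, 5, 6} are pairwise adjacent, and any tree decomposition puts a clique entirely inside one bag — forcing width ≥ 5. Therefore the treewidth is 5.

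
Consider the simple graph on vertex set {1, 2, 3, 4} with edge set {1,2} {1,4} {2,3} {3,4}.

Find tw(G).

2

A width-2 tree decomposition is:
Bags: B1 = {1, 2, 3}  B2 = {1, 3, 4}
Tree: B1–B2
Every bag has size at most 3, so the width is 3 − 1 = 2 and tw(G) ≤ 2. The edges 3–2–1–4–3 form a cycle, so G is not a tree and its treewidth is at least 2. The upper and lower bounds meet at 2, so that is the treewidth.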